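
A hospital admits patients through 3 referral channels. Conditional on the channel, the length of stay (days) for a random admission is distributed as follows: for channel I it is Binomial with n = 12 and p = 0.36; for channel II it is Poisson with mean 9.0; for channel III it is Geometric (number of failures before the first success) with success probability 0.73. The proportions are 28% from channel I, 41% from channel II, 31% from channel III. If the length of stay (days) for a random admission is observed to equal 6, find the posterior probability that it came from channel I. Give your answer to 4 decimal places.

Likelihoods P(X=6 | ·): I: 0.138219; II: 0.0910903; III: 0.000282817.
Posterior ∝ prior × likelihood. Numerator for I: 0.28·0.138219 = 0.0387012.
Normalizing constant: 0.28·0.138219 + 0.41·0.0910903 + 0.31·0.000282817 = 0.0761359.
P(I | observation) = 0.0387012 / 0.0761359 = 0.508318.

0.5083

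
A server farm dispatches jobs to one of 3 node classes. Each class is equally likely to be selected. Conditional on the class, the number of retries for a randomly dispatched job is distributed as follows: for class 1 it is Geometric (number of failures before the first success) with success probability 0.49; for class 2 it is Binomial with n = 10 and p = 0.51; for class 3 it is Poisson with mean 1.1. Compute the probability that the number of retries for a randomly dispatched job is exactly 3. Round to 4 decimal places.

Conditional on each class, P(X = 3): 1: 0.064999; 2: 0.10796; 3: 0.0738419.
By total probability, P(X = 3) = 0.333333·0.064999 + 0.333333·0.10796 + 0.333333·0.0738419 = 0.0822671.

0.0823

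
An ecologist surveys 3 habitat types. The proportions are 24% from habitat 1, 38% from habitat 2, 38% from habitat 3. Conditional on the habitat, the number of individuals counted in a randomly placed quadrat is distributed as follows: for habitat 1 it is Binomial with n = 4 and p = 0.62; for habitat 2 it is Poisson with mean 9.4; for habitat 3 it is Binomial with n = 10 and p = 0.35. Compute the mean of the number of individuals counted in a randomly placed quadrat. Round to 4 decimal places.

Component means — 1: 2.48; 2: 9.4; 3: 3.5.
E[X] = 0.24·2.48 + 0.38·9.4 + 0.38·3.5 = 5.4972.

5.4972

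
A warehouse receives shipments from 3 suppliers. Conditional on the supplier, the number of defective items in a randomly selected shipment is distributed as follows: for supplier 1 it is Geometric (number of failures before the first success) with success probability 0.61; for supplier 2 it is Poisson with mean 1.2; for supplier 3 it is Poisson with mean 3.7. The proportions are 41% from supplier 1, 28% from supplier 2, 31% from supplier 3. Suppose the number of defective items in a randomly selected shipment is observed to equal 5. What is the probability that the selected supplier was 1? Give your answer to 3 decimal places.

Likelihoods P(X=5 | ·): 1: 0.00550368; 2: 0.00624556; 3: 0.142869.
Posterior ∝ prior × likelihood. Numerator for 1: 0.41·0.00550368 = 0.00225651.
Normalizing constant: 0.41·0.00550368 + 0.28·0.00624556 + 0.31·0.142869 = 0.0482946.
P(1 | observation) = 0.00225651 / 0.0482946 = 0.0467238.

0.047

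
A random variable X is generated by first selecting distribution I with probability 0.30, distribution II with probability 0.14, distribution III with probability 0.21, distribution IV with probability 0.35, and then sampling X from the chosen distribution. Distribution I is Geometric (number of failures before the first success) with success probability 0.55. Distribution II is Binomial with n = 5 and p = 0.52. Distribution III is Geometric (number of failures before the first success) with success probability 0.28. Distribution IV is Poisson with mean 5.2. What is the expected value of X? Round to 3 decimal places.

2.969

Component means — I: 0.818182; II: 2.6; III: 2.57143; IV: 5.2.
E[X] = 0.3·0.818182 + 0.14·2.6 + 0.21·2.57143 + 0.35·5.2 = 2.96945.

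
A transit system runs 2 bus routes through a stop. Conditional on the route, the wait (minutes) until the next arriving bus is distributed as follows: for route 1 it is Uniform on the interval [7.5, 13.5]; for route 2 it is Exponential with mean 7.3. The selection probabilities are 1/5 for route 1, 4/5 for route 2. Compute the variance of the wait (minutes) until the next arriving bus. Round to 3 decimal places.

Per component, 1: μ=10.5, E[X²]=113.25; 2: μ=7.3, E[X²]=106.58.
E[X] = 0.2·10.5 + 0.8·7.3 = 7.94.
E[X²] = 0.2·113.25 + 0.8·106.58 = 107.914.
Var(X) = E[X²] − (E[X])² = 107.914 − 63.0436 = 44.8704.

44.870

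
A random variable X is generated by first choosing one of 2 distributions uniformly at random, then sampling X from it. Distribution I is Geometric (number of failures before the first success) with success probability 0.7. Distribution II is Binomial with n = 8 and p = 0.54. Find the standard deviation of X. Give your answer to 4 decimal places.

Per component, I: μ=0.428571, E[X²]=0.795918; II: μ=4.32, E[X²]=20.6496.
E[X] = 0.5·0.428571 + 0.5·4.32 = 2.37429.
E[X²] = 0.5·0.795918 + 0.5·20.6496 = 10.7228.
Var(X) = E[X²] − (E[X])² = 10.7228 − 5.63723 = 5.08553.
SD(X) = √5.08553 = 2.25511.

2.2551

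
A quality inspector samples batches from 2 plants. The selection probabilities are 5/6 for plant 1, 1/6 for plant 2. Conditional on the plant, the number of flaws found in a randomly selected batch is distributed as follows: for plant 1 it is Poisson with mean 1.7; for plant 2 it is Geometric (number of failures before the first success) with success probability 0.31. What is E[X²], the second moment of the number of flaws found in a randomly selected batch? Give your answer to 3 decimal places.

5.847

For each component E[X²] = Var + (mean)², giving 1: 4.59; 2: 12.1342.
Overall E[X²] = 0.833333·4.59 + 0.166667·12.1342 = 5.84737.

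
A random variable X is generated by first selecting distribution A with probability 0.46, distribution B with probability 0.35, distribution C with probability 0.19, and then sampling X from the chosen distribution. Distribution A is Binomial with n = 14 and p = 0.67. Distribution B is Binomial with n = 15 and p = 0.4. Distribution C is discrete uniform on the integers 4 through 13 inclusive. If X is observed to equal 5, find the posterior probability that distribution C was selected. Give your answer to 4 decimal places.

0.2115

Likelihoods P(X=5 | ·): A: 0.0125448; B: 0.185938; C: 0.1.
Posterior ∝ prior × likelihood. Numerator for C: 0.19·0.1 = 0.019.
Normalizing constant: 0.46·0.0125448 + 0.35·0.185938 + 0.19·0.1 = 0.0898489.
P(C | observation) = 0.019 / 0.0898489 = 0.211466.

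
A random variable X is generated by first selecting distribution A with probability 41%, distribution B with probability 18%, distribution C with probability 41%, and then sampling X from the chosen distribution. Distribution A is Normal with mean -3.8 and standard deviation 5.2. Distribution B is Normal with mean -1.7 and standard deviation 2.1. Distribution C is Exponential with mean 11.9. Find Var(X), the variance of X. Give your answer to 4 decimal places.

125.3508

Per component, A: μ=-3.8, E[X²]=41.48; B: μ=-1.7, E[X²]=7.3; C: μ=11.9, E[X²]=283.22.
E[X] = 0.41·-3.8 + 0.18·-1.7 + 0.41·11.9 = 3.015.
E[X²] = 0.41·41.48 + 0.18·7.3 + 0.41·283.22 = 134.441.
Var(X) = E[X²] − (E[X])² = 134.441 − 9.09022 = 125.351.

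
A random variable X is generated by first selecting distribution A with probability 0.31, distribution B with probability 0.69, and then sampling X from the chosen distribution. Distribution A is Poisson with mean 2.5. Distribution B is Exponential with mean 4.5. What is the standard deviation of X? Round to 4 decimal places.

Per component, A: μ=2.5, E[X²]=8.75; B: μ=4.5, E[X²]=40.5.
E[X] = 0.31·2.5 + 0.69·4.5 = 3.88.
E[X²] = 0.31·8.75 + 0.69·40.5 = 30.6575.
Var(X) = E[X²] − (E[X])² = 30.6575 − 15.0544 = 15.6031.
SD(X) = √15.6031 = 3.95008.

3.9501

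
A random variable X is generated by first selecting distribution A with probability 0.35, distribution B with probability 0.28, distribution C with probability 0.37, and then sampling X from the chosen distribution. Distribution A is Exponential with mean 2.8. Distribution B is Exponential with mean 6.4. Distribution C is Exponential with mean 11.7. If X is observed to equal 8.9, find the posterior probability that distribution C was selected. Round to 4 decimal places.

Likelihoods f(8.9 | ·): A: 0.0148733; B: 0.0388937; C: 0.0399442.
Posterior ∝ prior × likelihood. Numerator for C: 0.37·0.0399442 = 0.0147793.
Normalizing constant: 0.35·0.0148733 + 0.28·0.0388937 + 0.37·0.0399442 = 0.0308752.
P(C | observation) = 0.0147793 / 0.0308752 = 0.47868.

0.4787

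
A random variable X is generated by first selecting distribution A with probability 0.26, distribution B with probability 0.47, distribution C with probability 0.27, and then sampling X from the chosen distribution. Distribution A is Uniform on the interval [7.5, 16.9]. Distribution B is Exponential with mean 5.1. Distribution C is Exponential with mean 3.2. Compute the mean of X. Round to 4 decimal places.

Component means — A: 12.2; B: 5.1; C: 3.2.
E[X] = 0.26·12.2 + 0.47·5.1 + 0.27·3.2 = 6.433.

6.4330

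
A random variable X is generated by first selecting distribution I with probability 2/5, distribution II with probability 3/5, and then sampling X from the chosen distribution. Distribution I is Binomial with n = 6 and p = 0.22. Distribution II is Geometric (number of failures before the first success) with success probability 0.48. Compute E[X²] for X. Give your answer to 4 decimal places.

For each component E[X²] = Var + (mean)², giving I: 2.772; II: 3.43056.
Overall E[X²] = 0.4·2.772 + 0.6·3.43056 = 3.16713.

3.1671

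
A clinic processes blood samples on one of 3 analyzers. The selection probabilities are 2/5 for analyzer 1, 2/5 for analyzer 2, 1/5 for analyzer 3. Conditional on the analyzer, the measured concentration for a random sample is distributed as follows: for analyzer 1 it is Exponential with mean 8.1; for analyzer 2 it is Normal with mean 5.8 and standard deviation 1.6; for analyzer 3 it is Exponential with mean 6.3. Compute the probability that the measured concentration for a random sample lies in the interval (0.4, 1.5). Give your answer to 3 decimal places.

Conditional on each analyzer, P(0.4 < X < 1.5): 1: 0.120866; 2: 0.00323038; 3: 0.150354.
By total probability, P(0.4 < X < 1.5) = 0.4·0.120866 + 0.4·0.00323038 + 0.2·0.150354 = 0.0797095.

0.080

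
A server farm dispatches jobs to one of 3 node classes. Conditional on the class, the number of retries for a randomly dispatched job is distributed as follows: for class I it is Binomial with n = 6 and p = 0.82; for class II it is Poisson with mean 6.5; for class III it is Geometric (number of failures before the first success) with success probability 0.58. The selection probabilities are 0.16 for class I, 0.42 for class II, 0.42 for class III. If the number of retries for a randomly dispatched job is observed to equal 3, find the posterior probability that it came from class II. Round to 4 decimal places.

0.5049

Likelihoods P(X=3 | ·): I: 0.0643116; II: 0.0688137; III: 0.042971.
Posterior ∝ prior × likelihood. Numerator for II: 0.42·0.0688137 = 0.0289017.
Normalizing constant: 0.16·0.0643116 + 0.42·0.0688137 + 0.42·0.042971 = 0.0572394.
P(II | observation) = 0.0289017 / 0.0572394 = 0.504927.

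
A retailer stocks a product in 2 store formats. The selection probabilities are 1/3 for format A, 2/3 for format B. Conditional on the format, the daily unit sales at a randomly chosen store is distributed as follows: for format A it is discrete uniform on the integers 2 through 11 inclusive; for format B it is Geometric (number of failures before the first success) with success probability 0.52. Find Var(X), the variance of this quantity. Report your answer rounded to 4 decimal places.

Per component, A: μ=6.5, E[X²]=50.5; B: μ=0.923077, E[X²]=2.62722.
E[X] = 0.333333·6.5 + 0.666667·0.923077 = 2.78205.
E[X²] = 0.333333·50.5 + 0.666667·2.62722 = 18.5848.
Var(X) = E[X²] − (E[X])² = 18.5848 − 7.73981 = 10.845.

10.8450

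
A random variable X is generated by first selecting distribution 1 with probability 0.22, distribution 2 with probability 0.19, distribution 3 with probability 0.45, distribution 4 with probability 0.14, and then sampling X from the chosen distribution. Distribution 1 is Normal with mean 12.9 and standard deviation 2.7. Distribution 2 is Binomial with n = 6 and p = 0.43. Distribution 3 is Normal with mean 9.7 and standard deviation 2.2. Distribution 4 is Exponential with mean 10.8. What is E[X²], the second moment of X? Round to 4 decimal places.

116.9358

For each component E[X²] = Var + (mean)², giving 1: 173.7; 2: 8.127; 3: 98.93; 4: 233.28.
Overall E[X²] = 0.22·173.7 + 0.19·8.127 + 0.45·98.93 + 0.14·233.28 = 116.936.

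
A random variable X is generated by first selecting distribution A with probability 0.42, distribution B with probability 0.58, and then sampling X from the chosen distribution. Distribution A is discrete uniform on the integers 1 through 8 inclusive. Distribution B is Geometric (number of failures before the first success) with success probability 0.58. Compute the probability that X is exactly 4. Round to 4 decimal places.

Conditional on each component, P(X = 4): A: 0.125; B: 0.0180478.
By total probability, P(X = 4) = 0.42·0.125 + 0.58·0.0180478 = 0.0629677.

0.0630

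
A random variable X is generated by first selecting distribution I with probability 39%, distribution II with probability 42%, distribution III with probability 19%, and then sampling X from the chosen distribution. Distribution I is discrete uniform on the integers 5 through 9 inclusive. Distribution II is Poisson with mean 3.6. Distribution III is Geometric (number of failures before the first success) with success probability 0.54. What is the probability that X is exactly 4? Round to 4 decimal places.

0.0849

Conditional on each component, P(X = 4): I: 0; II: 0.191222; III: 0.0241783.
By total probability, P(X = 4) = 0.39·0 + 0.42·0.191222 + 0.19·0.0241783 = 0.0849073.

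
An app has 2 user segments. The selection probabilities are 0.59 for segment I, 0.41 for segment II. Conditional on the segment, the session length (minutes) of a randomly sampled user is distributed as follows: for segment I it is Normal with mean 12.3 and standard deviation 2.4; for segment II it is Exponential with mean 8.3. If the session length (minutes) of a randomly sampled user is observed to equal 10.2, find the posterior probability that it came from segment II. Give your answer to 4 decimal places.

Likelihoods f(10.2 | ·): I: 0.113356; II: 0.0352542.
Posterior ∝ prior × likelihood. Numerator for II: 0.41·0.0352542 = 0.0144542.
Normalizing constant: 0.59·0.113356 + 0.41·0.0352542 = 0.0813344.
P(II | observation) = 0.0144542 / 0.0813344 = 0.177713.

0.1777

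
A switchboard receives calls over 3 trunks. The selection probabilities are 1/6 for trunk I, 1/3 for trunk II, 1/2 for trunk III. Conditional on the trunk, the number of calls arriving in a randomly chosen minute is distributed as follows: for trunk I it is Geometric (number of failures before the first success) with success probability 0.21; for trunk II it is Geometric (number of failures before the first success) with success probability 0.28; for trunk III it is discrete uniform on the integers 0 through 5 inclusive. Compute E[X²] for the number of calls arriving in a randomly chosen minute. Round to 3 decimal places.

15.193

For each component E[X²] = Var + (mean)², giving I: 32.0658; II: 15.7959; III: 9.16667.
Overall E[X²] = 0.166667·32.0658 + 0.333333·15.7959 + 0.5·9.16667 = 15.1929.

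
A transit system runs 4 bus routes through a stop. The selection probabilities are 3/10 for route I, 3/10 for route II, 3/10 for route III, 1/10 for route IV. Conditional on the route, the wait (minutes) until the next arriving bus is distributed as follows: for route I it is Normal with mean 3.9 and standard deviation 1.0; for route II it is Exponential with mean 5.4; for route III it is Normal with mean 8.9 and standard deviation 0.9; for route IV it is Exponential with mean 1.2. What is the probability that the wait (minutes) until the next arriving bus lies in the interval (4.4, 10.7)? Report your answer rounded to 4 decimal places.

0.4797

Conditional on each route, P(4.4 < X < 10.7): I: 0.308538; II: 0.304856; III: 0.97725; IV: 0.0254274.
By total probability, P(4.4 < X < 10.7) = 0.3·0.308538 + 0.3·0.304856 + 0.3·0.97725 + 0.1·0.0254274 = 0.479736.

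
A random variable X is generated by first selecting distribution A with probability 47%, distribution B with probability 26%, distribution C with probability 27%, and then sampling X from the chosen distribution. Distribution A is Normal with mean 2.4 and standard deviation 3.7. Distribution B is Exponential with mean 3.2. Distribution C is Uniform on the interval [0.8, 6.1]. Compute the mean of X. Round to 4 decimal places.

2.8915

Component means — A: 2.4; B: 3.2; C: 3.45.
E[X] = 0.47·2.4 + 0.26·3.2 + 0.27·3.45 = 2.8915.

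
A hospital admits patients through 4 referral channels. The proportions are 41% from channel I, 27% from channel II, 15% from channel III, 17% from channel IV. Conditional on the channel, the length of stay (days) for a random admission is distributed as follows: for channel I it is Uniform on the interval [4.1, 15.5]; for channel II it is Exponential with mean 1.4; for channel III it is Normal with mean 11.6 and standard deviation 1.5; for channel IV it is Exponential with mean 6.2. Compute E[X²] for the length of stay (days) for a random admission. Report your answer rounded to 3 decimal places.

78.466

For each component E[X²] = Var + (mean)², giving I: 106.87; II: 3.92; III: 136.81; IV: 76.88.
Overall E[X²] = 0.41·106.87 + 0.27·3.92 + 0.15·136.81 + 0.17·76.88 = 78.4662.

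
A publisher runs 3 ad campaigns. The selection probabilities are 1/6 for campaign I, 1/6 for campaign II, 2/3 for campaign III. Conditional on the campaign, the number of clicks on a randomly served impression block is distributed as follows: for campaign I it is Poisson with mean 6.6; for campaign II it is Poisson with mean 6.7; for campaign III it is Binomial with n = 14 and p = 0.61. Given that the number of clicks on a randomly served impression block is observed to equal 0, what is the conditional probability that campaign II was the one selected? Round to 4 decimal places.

Likelihoods P(X=0 | ·): I: 0.00136037; II: 0.00123091; III: 1.88323e-06.
Posterior ∝ prior × likelihood. Numerator for II: 0.166667·0.00123091 = 0.000205152.
Normalizing constant: 0.166667·0.00136037 + 0.166667·0.00123091 + 0.666667·1.88323e-06 = 0.000433135.
P(II | observation) = 0.000205152 / 0.000433135 = 0.473644.

0.4736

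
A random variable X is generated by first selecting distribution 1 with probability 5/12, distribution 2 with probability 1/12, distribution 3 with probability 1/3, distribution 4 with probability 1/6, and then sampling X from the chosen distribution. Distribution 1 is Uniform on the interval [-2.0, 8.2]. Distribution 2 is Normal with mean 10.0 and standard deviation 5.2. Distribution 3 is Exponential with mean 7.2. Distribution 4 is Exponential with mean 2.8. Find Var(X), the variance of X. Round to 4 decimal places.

30.4599

Per component, 1: μ=3.1, E[X²]=18.28; 2: μ=10, E[X²]=127.04; 3: μ=7.2, E[X²]=103.68; 4: μ=2.8, E[X²]=15.68.
E[X] = 0.416667·3.1 + 0.0833333·10 + 0.333333·7.2 + 0.166667·2.8 = 4.99167.
E[X²] = 0.416667·18.28 + 0.0833333·127.04 + 0.333333·103.68 + 0.166667·15.68 = 55.3767.
Var(X) = E[X²] − (E[X])² = 55.3767 − 24.9167 = 30.4599.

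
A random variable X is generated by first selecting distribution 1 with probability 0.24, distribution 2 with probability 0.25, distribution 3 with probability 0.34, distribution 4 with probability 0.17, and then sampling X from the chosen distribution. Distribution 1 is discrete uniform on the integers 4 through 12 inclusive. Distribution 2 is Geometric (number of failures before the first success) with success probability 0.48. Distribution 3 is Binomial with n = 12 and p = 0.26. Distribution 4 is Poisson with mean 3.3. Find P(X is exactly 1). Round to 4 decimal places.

0.1217

Conditional on each component, P(X = 1): 1: 0; 2: 0.2496; 3: 0.113685; 4: 0.121714.
By total probability, P(X = 1) = 0.24·0 + 0.25·0.2496 + 0.34·0.113685 + 0.17·0.121714 = 0.121744.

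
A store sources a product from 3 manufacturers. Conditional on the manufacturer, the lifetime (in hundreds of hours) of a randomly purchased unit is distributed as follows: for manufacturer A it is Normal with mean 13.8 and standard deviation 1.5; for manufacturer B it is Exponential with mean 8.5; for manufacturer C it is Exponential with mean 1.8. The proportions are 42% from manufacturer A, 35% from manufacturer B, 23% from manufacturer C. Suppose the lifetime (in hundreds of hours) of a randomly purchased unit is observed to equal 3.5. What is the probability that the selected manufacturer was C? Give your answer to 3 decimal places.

0.401

Likelihoods f(3.5 | ·): A: 1.53492e-11; B: 0.0779388; C: 0.0794815.
Posterior ∝ prior × likelihood. Numerator for C: 0.23·0.0794815 = 0.0182807.
Normalizing constant: 0.42·1.53492e-11 + 0.35·0.0779388 + 0.23·0.0794815 = 0.0455593.
P(C | observation) = 0.0182807 / 0.0455593 = 0.401251.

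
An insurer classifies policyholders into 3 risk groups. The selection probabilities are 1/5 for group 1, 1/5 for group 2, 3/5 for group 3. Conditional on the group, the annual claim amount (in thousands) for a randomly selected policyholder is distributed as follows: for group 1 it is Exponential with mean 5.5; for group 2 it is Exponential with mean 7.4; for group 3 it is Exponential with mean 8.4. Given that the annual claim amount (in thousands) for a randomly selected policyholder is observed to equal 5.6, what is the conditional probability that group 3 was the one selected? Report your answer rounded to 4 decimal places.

0.5869

Likelihoods f(5.6 | ·): 1: 0.065682; 2: 0.0634035; 3: 0.0611211.
Posterior ∝ prior × likelihood. Numerator for 3: 0.6·0.0611211 = 0.0366727.
Normalizing constant: 0.2·0.065682 + 0.2·0.0634035 + 0.6·0.0611211 = 0.0624898.
P(3 | observation) = 0.0366727 / 0.0624898 = 0.586859.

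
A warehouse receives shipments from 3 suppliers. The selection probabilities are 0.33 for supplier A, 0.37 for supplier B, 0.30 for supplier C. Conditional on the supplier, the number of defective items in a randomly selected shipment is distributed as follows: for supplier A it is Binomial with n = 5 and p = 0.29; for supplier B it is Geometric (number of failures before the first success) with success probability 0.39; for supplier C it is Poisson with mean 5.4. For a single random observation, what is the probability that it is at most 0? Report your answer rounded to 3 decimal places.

0.205

Conditional on each supplier, P(X ≤ 0): A: 0.180423; B: 0.39; C: 0.00451658.
By total probability, P(X ≤ 0) = 0.33·0.180423 + 0.37·0.39 + 0.3·0.00451658 = 0.205195.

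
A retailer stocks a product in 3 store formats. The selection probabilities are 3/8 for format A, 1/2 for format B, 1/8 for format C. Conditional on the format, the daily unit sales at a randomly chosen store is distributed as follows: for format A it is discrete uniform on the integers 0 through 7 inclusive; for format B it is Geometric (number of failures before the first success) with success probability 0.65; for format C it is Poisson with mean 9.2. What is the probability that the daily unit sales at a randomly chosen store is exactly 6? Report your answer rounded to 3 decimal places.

0.058

Conditional on each format, P(X = 6): A: 0.125; B: 0.00119487; C: 0.0850913.
By total probability, P(X = 6) = 0.375·0.125 + 0.5·0.00119487 + 0.125·0.0850913 = 0.0581089.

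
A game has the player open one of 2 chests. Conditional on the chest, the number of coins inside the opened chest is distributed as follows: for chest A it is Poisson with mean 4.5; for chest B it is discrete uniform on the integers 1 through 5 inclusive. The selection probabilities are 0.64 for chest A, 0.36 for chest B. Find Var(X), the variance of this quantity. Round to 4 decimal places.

Per component, A: μ=4.5, E[X²]=24.75; B: μ=3, E[X²]=11.
E[X] = 0.64·4.5 + 0.36·3 = 3.96.
E[X²] = 0.64·24.75 + 0.36·11 = 19.8.
Var(X) = E[X²] − (E[X])² = 19.8 − 15.6816 = 4.1184.

4.1184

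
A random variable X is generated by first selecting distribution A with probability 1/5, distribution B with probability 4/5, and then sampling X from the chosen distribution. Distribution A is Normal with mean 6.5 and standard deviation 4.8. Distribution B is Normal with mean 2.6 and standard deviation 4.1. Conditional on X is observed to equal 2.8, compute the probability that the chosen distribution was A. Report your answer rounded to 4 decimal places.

Likelihoods f(2.8 | ·): A: 0.0617509; B: 0.0971873.
Posterior ∝ prior × likelihood. Numerator for A: 0.2·0.0617509 = 0.0123502.
Normalizing constant: 0.2·0.0617509 + 0.8·0.0971873 = 0.0901.
P(A | observation) = 0.0123502 / 0.0901 = 0.137072.

0.1371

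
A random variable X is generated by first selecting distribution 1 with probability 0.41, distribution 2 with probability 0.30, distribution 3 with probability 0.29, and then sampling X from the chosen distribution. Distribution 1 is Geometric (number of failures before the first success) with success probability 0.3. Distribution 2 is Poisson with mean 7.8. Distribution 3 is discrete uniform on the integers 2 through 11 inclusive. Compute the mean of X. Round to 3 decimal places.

5.182

Component means — 1: 2.33333; 2: 7.8; 3: 6.5.
E[X] = 0.41·2.33333 + 0.3·7.8 + 0.29·6.5 = 5.18167.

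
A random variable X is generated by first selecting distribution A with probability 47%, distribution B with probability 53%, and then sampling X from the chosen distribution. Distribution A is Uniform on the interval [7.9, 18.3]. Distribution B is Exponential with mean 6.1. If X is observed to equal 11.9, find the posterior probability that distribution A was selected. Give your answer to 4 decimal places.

0.7854

Likelihoods f(11.9 | ·): A: 0.0961538; B: 0.0233045.
Posterior ∝ prior × likelihood. Numerator for A: 0.47·0.0961538 = 0.0451923.
Normalizing constant: 0.47·0.0961538 + 0.53·0.0233045 = 0.0575437.
P(A | observation) = 0.0451923 / 0.0575437 = 0.785356.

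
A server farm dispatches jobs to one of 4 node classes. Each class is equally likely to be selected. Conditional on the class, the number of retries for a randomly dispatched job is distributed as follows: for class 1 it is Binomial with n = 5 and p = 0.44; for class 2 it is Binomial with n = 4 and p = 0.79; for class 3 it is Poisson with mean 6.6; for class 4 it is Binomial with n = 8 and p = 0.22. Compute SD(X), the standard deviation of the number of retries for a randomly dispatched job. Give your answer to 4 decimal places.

2.4643

Per component, 1: μ=2.2, E[X²]=6.072; 2: μ=3.16, E[X²]=10.6492; 3: μ=6.6, E[X²]=50.16; 4: μ=1.76, E[X²]=4.4704.
E[X] = 0.25·2.2 + 0.25·3.16 + 0.25·6.6 + 0.25·1.76 = 3.43.
E[X²] = 0.25·6.072 + 0.25·10.6492 + 0.25·50.16 + 0.25·4.4704 = 17.8379.
Var(X) = E[X²] − (E[X])² = 17.8379 − 11.7649 = 6.073.
SD(X) = √6.073 = 2.46435.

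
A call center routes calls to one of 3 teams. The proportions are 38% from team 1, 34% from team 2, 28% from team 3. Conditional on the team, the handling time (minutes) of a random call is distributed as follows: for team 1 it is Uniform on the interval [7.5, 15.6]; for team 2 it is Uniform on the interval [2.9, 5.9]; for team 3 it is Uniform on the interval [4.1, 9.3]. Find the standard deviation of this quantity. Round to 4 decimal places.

3.5461

Per component, 1: μ=11.55, E[X²]=138.87; 2: μ=4.4, E[X²]=20.11; 3: μ=6.7, E[X²]=47.1433.
E[X] = 0.38·11.55 + 0.34·4.4 + 0.28·6.7 = 7.761.
E[X²] = 0.38·138.87 + 0.34·20.11 + 0.28·47.1433 = 72.8081.
Var(X) = E[X²] − (E[X])² = 72.8081 − 60.2331 = 12.575.
SD(X) = √12.575 = 3.54613.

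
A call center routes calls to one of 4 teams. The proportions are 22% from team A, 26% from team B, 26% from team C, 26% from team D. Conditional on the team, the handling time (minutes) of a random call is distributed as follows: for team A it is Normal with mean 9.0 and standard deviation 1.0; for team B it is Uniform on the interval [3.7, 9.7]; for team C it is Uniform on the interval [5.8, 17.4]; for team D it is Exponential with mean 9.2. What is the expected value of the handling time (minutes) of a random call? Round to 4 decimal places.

Component means — A: 9; B: 6.7; C: 11.6; D: 9.2.
E[X] = 0.22·9 + 0.26·6.7 + 0.26·11.6 + 0.26·9.2 = 9.13.

9.1300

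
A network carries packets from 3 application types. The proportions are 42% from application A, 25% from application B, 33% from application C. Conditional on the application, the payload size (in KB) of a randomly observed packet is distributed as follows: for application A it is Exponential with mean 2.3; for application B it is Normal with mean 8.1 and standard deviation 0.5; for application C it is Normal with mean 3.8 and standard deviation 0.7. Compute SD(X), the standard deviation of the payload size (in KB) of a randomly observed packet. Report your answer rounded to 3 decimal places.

2.796

Per component, A: μ=2.3, E[X²]=10.58; B: μ=8.1, E[X²]=65.86; C: μ=3.8, E[X²]=14.93.
E[X] = 0.42·2.3 + 0.25·8.1 + 0.33·3.8 = 4.245.
E[X²] = 0.42·10.58 + 0.25·65.86 + 0.33·14.93 = 25.8355.
Var(X) = E[X²] − (E[X])² = 25.8355 − 18.02 = 7.81547.
SD(X) = √7.81547 = 2.79562.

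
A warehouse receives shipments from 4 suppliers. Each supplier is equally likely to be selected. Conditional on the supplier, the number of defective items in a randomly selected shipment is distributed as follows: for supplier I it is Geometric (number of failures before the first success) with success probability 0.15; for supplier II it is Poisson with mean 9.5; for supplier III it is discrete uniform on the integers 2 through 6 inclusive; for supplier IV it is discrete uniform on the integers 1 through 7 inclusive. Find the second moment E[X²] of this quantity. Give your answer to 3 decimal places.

51.910

For each component E[X²] = Var + (mean)², giving I: 69.8889; II: 99.75; III: 18; IV: 20.
Overall E[X²] = 0.25·69.8889 + 0.25·99.75 + 0.25·18 + 0.25·20 = 51.9097.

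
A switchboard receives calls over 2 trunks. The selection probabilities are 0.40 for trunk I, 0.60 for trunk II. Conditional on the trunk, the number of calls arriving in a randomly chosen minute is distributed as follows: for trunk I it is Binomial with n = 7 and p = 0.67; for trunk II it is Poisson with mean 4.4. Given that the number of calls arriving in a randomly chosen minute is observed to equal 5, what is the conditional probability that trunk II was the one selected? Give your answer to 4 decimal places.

Likelihoods P(X=5 | ·): I: 0.30876; II: 0.168728.
Posterior ∝ prior × likelihood. Numerator for II: 0.6·0.168728 = 0.101237.
Normalizing constant: 0.4·0.30876 + 0.6·0.168728 = 0.224741.
P(II | observation) = 0.101237 / 0.224741 = 0.45046.

0.4505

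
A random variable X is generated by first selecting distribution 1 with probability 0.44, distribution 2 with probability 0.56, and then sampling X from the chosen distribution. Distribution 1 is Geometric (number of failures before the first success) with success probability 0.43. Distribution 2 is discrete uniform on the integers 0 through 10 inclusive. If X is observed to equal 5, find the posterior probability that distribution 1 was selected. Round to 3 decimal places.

Likelihoods P(X=5 | ·): 1: 0.0258728; 2: 0.0909091.
Posterior ∝ prior × likelihood. Numerator for 1: 0.44·0.0258728 = 0.011384.
Normalizing constant: 0.44·0.0258728 + 0.56·0.0909091 = 0.0622931.
P(1 | observation) = 0.011384 / 0.0622931 = 0.182749.

0.183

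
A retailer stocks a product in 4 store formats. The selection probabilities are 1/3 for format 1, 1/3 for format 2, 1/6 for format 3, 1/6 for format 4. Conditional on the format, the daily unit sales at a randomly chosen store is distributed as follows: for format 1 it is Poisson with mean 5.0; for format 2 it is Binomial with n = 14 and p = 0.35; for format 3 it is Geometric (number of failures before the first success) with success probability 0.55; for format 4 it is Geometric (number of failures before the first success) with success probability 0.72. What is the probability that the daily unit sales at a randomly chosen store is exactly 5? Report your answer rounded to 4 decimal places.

0.1330

Conditional on each format, P(X = 5): 1: 0.175467; 2: 0.217783; 3: 0.010149; 4: 0.00123915.
By total probability, P(X = 5) = 0.333333·0.175467 + 0.333333·0.217783 + 0.166667·0.010149 + 0.166667·0.00123915 = 0.132982.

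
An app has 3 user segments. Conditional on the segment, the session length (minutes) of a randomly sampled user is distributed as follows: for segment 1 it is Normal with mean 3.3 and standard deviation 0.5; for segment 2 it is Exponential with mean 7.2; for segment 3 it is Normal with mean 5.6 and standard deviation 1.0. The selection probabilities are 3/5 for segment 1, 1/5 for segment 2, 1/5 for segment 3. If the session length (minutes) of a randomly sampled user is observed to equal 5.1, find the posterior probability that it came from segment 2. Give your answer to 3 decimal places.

Likelihoods f(5.1 | ·): 1: 0.0012238; 2: 0.0683978; 3: 0.352065.
Posterior ∝ prior × likelihood. Numerator for 2: 0.2·0.0683978 = 0.0136796.
Normalizing constant: 0.6·0.0012238 + 0.2·0.0683978 + 0.2·0.352065 = 0.0848269.
P(2 | observation) = 0.0136796 / 0.0848269 = 0.161264.

0.161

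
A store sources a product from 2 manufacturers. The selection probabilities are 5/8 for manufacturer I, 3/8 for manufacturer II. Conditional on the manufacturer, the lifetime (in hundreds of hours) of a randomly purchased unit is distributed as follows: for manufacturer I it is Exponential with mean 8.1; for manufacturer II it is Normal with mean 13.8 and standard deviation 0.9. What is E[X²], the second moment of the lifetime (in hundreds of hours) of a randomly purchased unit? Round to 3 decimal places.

For each component E[X²] = Var + (mean)², giving I: 131.22; II: 191.25.
Overall E[X²] = 0.625·131.22 + 0.375·191.25 = 153.731.

153.731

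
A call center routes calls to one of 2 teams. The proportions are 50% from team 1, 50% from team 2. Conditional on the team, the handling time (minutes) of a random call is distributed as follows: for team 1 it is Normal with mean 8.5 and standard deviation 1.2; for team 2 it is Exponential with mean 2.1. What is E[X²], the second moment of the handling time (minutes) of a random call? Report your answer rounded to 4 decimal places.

41.2550

For each component E[X²] = Var + (mean)², giving 1: 73.69; 2: 8.82.
Overall E[X²] = 0.5·73.69 + 0.5·8.82 = 41.255.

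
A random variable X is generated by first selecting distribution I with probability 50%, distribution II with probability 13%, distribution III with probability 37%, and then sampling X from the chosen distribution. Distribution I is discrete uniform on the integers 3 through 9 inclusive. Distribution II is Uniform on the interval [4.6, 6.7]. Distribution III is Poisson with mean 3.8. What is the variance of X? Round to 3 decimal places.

Per component, I: μ=6, E[X²]=40; II: μ=5.65, E[X²]=32.29; III: μ=3.8, E[X²]=18.24.
E[X] = 0.5·6 + 0.13·5.65 + 0.37·3.8 = 5.1405.
E[X²] = 0.5·40 + 0.13·32.29 + 0.37·18.24 = 30.9465.
Var(X) = E[X²] − (E[X])² = 30.9465 − 26.4247 = 4.52176.

4.522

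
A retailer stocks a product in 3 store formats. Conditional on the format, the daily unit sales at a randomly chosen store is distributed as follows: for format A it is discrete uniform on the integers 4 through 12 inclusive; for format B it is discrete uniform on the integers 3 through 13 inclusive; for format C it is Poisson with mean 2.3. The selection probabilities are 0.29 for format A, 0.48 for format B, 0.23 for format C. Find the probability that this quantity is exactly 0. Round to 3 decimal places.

Conditional on each format, P(X = 0): A: 0; B: 0; C: 0.100259.
By total probability, P(X = 0) = 0.29·0 + 0.48·0 + 0.23·0.100259 = 0.0230595.

0.023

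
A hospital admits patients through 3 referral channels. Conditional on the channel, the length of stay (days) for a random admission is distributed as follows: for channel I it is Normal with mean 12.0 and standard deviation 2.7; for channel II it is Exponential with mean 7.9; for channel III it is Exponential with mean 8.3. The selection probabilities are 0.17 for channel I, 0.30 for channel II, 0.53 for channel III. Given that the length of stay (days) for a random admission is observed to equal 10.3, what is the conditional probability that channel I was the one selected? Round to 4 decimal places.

Likelihoods f(10.3 | ·): I: 0.121189; II: 0.0343669; III: 0.034832.
Posterior ∝ prior × likelihood. Numerator for I: 0.17·0.121189 = 0.0206021.
Normalizing constant: 0.17·0.121189 + 0.3·0.0343669 + 0.53·0.034832 = 0.0493731.
P(I | observation) = 0.0206021 / 0.0493731 = 0.417273.

0.4173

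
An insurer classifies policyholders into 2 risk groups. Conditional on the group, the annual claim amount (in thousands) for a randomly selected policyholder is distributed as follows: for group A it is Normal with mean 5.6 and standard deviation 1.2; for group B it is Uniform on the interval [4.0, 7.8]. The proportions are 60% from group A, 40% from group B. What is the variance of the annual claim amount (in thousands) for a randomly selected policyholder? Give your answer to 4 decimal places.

1.3669

Per component, A: μ=5.6, E[X²]=32.8; B: μ=5.9, E[X²]=36.0133.
E[X] = 0.6·5.6 + 0.4·5.9 = 5.72.
E[X²] = 0.6·32.8 + 0.4·36.0133 = 34.0853.
Var(X) = E[X²] − (E[X])² = 34.0853 − 32.7184 = 1.36693.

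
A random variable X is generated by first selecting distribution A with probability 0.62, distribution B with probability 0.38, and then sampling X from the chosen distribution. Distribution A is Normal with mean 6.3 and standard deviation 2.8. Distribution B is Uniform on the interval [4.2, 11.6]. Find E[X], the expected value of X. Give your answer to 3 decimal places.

6.908

Component means — A: 6.3; B: 7.9.
E[X] = 0.62·6.3 + 0.38·7.9 = 6.908.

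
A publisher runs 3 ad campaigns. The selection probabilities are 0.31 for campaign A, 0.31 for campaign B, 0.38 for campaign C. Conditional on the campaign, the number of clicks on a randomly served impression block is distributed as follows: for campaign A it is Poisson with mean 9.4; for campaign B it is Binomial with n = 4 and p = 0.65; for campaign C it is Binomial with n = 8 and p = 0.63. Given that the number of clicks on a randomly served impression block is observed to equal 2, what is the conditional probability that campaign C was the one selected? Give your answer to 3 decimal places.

Likelihoods P(X=2 | ·): A: 0.00365475; B: 0.310537; C: 0.0285134.
Posterior ∝ prior × likelihood. Numerator for C: 0.38·0.0285134 = 0.0108351.
Normalizing constant: 0.31·0.00365475 + 0.31·0.310537 + 0.38·0.0285134 = 0.108235.
P(C | observation) = 0.0108351 / 0.108235 = 0.100107.

0.100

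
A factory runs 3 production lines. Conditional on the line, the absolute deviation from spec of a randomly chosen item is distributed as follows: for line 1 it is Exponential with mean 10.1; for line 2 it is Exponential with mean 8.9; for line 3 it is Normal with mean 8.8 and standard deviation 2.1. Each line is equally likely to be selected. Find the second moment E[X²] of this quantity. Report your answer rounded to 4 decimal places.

For each component E[X²] = Var + (mean)², giving 1: 204.02; 2: 158.42; 3: 81.85.
Overall E[X²] = 0.333333·204.02 + 0.333333·158.42 + 0.333333·81.85 = 148.097.

148.0967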